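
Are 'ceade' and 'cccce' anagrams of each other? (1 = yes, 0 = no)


Sort characters of 'ceade': 'acdee'
Sort characters of 'cccce': 'cccce'
Sorted forms differ -> they are NOT anagrams
Result: 0

0


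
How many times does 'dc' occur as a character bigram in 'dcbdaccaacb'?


Scanning 'dcbdaccaacb' for bigram 'dc':
  Position 0: 'dc' -> MATCH
  Position 1: 'cb' -> no
  Position 2: 'bd' -> no
  Position 3: 'da' -> no
  Position 4: 'ac' -> no
  Position 5: 'cc' -> no
  Position 6: 'ca' -> no
  Position 7: 'aa' -> no
  Position 8: 'ac' -> no
  Position 9: 'cb' -> no
Total matches: 1

1


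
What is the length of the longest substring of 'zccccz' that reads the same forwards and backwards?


Scanning 'zccccz' for palindromic substrings.
Substring at positions 0-5: 'zccccz'.
Check: reverse('zccccz') = 'zccccz' -> palindrome confirmed.
No longer palindromic substring exists; longest length = 6

6


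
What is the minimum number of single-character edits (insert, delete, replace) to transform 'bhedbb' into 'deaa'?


Building DP table for s1='bhedbb' (len 6) and s2='deaa' (len 4):
       d  e  a  a
    0  1  2  3  4
  b 1  1  2  3  4
  h 2  2  2  3  4
  e 3  3  2  3  4
  d 4  3  3  3  4
  b 5  4  4  4  4
  b 6  5  5  5  5
Edit distance = dp[6][4] = 5

5


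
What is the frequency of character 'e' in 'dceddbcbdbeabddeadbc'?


Scanning 'dceddbcbdbeabddeadbc' for 'e':
  Position 2: 'e' -> MATCH (count: 1)
  Position 10: 'e' -> MATCH (count: 2)
  Position 15: 'e' -> MATCH (count: 3)
Total occurrences of 'e': 3

3


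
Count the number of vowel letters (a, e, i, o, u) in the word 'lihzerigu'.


Scanning each character of 'lihzerigu':
  Position 1: 'l' -> consonant (running count: 0)
  Position 2: 'i' -> vowel (running count: 1)
  Position 3: 'h' -> consonant (running count: 1)
  Position 4: 'z' -> consonant (running count: 1)
  Position 5: 'e' -> vowel (running count: 2)
  Position 6: 'r' -> consonant (running count: 2)
  Position 7: 'i' -> vowel (running count: 3)
  Position 8: 'g' -> consonant (running count: 3)
  Position 9: 'u' -> vowel (running count: 4)
Total vowels: 4

4


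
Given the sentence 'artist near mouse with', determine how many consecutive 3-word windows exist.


Word trigrams from [4] words:
  Trigram 1: (artist near mouse)
  Trigram 2: (near mouse with)
Total word trigrams: 4 - 2 = 2

2


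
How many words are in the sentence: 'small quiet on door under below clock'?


Counting words by splitting on spaces:
  Word 1: 'small'
  Word 2: 'quiet'
  Word 3: 'on'
  Word 4: 'door'
  Word 5: 'under'
  Word 6: 'below'
  Word 7: 'clock'
Total words: 7

7


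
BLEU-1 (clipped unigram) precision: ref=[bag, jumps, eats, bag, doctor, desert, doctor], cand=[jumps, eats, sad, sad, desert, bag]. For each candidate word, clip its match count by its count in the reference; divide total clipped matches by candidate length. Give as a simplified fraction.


Reference word counts: {'bag': 2, 'desert': 1, 'doctor': 2, 'eats': 1, 'jumps': 1}
Checking each candidate word (with clipping):
  'jumps' -> in reference (ref count 1, used 1/1) -> match (matches: 1)
  'eats' -> in reference (ref count 1, used 1/1) -> match (matches: 2)
  'sad' -> not in reference -> no match (matches: 2)
  'sad' -> not in reference -> no match (matches: 2)
  'desert' -> in reference (ref count 1, used 1/1) -> match (matches: 3)
  'bag' -> in reference (ref count 2, used 1/2) -> match (matches: 4)
Clipped matches: 4, Candidate length: 6
Precision = 4/6 = 2/3

2/3


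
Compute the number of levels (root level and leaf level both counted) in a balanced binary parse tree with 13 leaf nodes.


In a balanced binary tree with n leaves the deepest leaf is ceil(log2(n)) edges below the root,
so counting node levels inclusive of root and leaves gives ceil(log2(n)) + 1 levels.
log2(13) = 3.7004
ceil(3.7004) = 4
levels = 4 + 1 = 5

5


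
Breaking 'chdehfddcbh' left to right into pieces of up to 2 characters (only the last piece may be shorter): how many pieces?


'chdehfddcbh' has 11 characters.
Chunking with max size 2:
  Chunk 1: 'ch' (positions 0-1)
  Chunk 2: 'de' (positions 2-3)
  Chunk 3: 'hf' (positions 4-5)
  Chunk 4: 'dd' (positions 6-7)
  Chunk 5: 'cb' (positions 8-9)
  Chunk 6: 'h' (positions 10-10)
Total chunks: ceil(11 / 2) = 6

6


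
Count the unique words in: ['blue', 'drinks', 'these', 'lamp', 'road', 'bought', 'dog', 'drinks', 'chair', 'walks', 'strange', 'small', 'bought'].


Listing all tokens and tracking unique types:
  Token 1: 'blue' -> NEW (unique so far: 1)
  Token 2: 'drinks' -> NEW (unique so far: 2)
  Token 3: 'these' -> NEW (unique so far: 3)
  Token 4: 'lamp' -> NEW (unique so far: 4)
  Token 5: 'road' -> NEW (unique so far: 5)
  Token 6: 'bought' -> NEW (unique so far: 6)
  Token 7: 'dog' -> NEW (unique so far: 7)
  Token 8: 'drinks' -> duplicate (unique so far: 7)
  Token 9: 'chair' -> NEW (unique so far: 8)
  Token 10: 'walks' -> NEW (unique so far: 9)
  Token 11: 'strange' -> NEW (unique so far: 10)
  Token 12: 'small' -> NEW (unique so far: 11)
  Token 13: 'bought' -> duplicate (unique so far: 11)
Unique types: ('blue', 'bought', 'chair', 'dog', 'drinks', 'lamp', 'road', 'small', 'strange', 'these', 'walks')
Vocabulary size: 11

11


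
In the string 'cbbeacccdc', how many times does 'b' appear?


Scanning 'cbbeacccdc' for 'b':
  Position 1: 'b' -> MATCH (count: 1)
  Position 2: 'b' -> MATCH (count: 2)
Total occurrences of 'b': 2

2


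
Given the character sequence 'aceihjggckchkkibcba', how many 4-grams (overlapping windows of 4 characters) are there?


String 'aceihjggckchkkibcba' has length L = 19.
Number of overlapping n-grams = L - n + 1
Substituting: 19 - 4 + 1 = 16

16


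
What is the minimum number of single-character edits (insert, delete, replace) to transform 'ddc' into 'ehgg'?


Building DP table for s1='ddc' (len 3) and s2='ehgg' (len 4):
       e  h  g  g
    0  1  2  3  4
  d 1  1  2  3  4
  d 2  2  2  3  4
  c 3  3  3  3  4
Edit distance = dp[3][4] = 4

4


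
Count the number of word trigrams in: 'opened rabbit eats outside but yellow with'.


Word trigrams from [7] words:
  Trigram 1: (opened rabbit eats)
  Trigram 2: (rabbit eats outside)
  Trigram 3: (eats outside but)
  Trigram 4: (outside but yellow)
  Trigram 5: (but yellow with)
Total word trigrams: 7 - 2 = 5

5


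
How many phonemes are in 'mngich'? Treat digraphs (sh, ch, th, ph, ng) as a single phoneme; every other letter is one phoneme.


Parsing 'mngich' greedily, digraphs first:
  'm' -> consonant phoneme (phonemes so far: 1)
  'ng' -> digraph (1 consonant phoneme) (phonemes so far: 2)
  'i' -> vowel phoneme (phonemes so far: 3)
  'ch' -> digraph (1 consonant phoneme) (phonemes so far: 4)
Total phonemes: 4

4


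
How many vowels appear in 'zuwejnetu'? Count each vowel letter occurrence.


Scanning each character of 'zuwejnetu':
  Position 1: 'z' -> consonant (running count: 0)
  Position 2: 'u' -> vowel (running count: 1)
  Position 3: 'w' -> consonant (running count: 1)
  Position 4: 'e' -> vowel (running count: 2)
  Position 5: 'j' -> consonant (running count: 2)
  Position 6: 'n' -> consonant (running count: 2)
  Position 7: 'e' -> vowel (running count: 3)
  Position 8: 't' -> consonant (running count: 3)
  Position 9: 'u' -> vowel (running count: 4)
Total vowels: 4

4


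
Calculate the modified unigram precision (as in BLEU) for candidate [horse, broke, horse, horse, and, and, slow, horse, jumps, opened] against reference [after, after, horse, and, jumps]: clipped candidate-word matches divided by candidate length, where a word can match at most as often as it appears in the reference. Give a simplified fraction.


Reference word counts: {'after': 2, 'and': 1, 'horse': 1, 'jumps': 1}
Checking each candidate word (with clipping):
  'horse' -> in reference (ref count 1, used 1/1) -> match (matches: 1)
  'broke' -> not in reference -> no match (matches: 1)
  'horse' -> ref count 1 already used up (1/1) -> clipped, no match (matches: 1)
  'horse' -> ref count 1 already used up (1/1) -> clipped, no match (matches: 1)
  'and' -> in reference (ref count 1, used 1/1) -> match (matches: 2)
  'and' -> ref count 1 already used up (1/1) -> clipped, no match (matches: 2)
  'slow' -> not in reference -> no match (matches: 2)
  'horse' -> ref count 1 already used up (1/1) -> clipped, no match (matches: 2)
  'jumps' -> in reference (ref count 1, used 1/1) -> match (matches: 3)
  'opened' -> not in reference -> no match (matches: 3)
Clipped matches: 3, Candidate length: 10
Precision = 3/10

3/10


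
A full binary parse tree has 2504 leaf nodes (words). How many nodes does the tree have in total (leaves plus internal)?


Leaf nodes (terminals): 2504
Internal nodes = n - 1 = 2504 - 1 = 2503
Total = leaves + internal = 2504 + 2503 = 5007

5007


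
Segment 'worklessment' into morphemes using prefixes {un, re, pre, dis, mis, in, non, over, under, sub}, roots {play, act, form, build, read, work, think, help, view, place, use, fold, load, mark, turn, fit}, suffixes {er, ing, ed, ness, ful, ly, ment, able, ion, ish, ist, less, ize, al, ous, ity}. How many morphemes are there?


Segmenting 'worklessment' against the inventory:
  'work' -> root (morpheme 1)
  'less' -> suffix (morpheme 2)
  'ment' -> suffix (morpheme 3)
Total morphemes: 3

3


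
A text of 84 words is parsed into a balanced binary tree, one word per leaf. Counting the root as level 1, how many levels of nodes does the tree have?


In a balanced binary tree with n leaves the deepest leaf is ceil(log2(n)) edges below the root,
so counting node levels inclusive of root and leaves gives ceil(log2(n)) + 1 levels.
log2(84) = 6.3923
ceil(6.3923) = 7
levels = 7 + 1 = 8

8


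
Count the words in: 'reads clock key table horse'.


Counting words by splitting on spaces:
  Word 1: 'reads'
  Word 2: 'clock'
  Word 3: 'key'
  Word 4: 'table'
  Word 5: 'horse'
Total words: 5

5


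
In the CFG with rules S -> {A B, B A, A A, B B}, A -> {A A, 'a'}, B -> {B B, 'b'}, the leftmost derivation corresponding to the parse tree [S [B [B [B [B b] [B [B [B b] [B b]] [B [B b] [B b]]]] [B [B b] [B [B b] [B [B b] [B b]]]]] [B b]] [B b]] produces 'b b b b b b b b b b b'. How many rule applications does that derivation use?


Every bracketed nonterminal node [X ...] in the tree is produced by exactly one rule application.
Reading the tree off as a leftmost derivation:
  Step 1: S  =>  B B   (applied S -> B B)
  Step 2: B B  =>  B B B   (applied B -> B B)
  Step 3: B B B  =>  B B B B   (applied B -> B B)
  Step 4: B B B B  =>  B B B B B   (applied B -> B B)
  Step 5: B B B B B  =>  b B B B B   (applied B -> b)
  Step 6: b B B B B  =>  b B B B B B   (applied B -> B B)
  Step 7: b B B B B B  =>  b B B B B B B   (applied B -> B B)
  Step 8: b B B B B B B  =>  b b B B B B B   (applied B -> b)
  Step 9: b b B B B B B  =>  b b b B B B B   (applied B -> b)
  Step 10: b b b B B B B  =>  b b b B B B B B   (applied B -> B B)
  Step 11: b b b B B B B B  =>  b b b b B B B B   (applied B -> b)
  Step 12: b b b b B B B B  =>  b b b b b B B B   (applied B -> b)
  Step 13: b b b b b B B B  =>  b b b b b B B B B   (applied B -> B B)
  Step 14: b b b b b B B B B  =>  b b b b b b B B B   (applied B -> b)
  Step 15: b b b b b b B B B  =>  b b b b b b B B B B   (applied B -> B B)
  Step 16: b b b b b b B B B B  =>  b b b b b b b B B B   (applied B -> b)
  Step 17: b b b b b b b B B B  =>  b b b b b b b B B B B   (applied B -> B B)
  Step 18: b b b b b b b B B B B  =>  b b b b b b b b B B B   (applied B -> b)
  Step 19: b b b b b b b b B B B  =>  b b b b b b b b b B B   (applied B -> b)
  Step 20: b b b b b b b b b B B  =>  b b b b b b b b b b B   (applied B -> b)
  Step 21: b b b b b b b b b b B  =>  b b b b b b b b b b b   (applied B -> b)
Final yield: b b b b b b b b b b b
Total rewrite steps: 21

21


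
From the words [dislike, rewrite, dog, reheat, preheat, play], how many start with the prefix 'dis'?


Checking each word for prefix 'dis':
  'dislike' -> YES, starts with 'dis' (count: 1)
  'rewrite' -> no (count: 1)
  'dog' -> no (count: 1)
  'reheat' -> no (count: 1)
  'preheat' -> no (count: 1)
  'play' -> no (count: 1)
Total with prefix 'dis': 1

1


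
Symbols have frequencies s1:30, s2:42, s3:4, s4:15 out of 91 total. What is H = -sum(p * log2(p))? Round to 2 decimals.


Computing entropy H = -sum(p_i * log2(p_i)):
  s1: p = 30/91 = 0.3297, -p*log2(p) = 0.5278
  s2: p = 42/91 = 0.4615, -p*log2(p) = 0.5148
  s3: p = 4/91 = 0.0440, -p*log2(p) = 0.1981
  s4: p = 15/91 = 0.1648, -p*log2(p) = 0.4287
H = sum of terms = 1.6694
Rounded to 2 decimals: 1.67

1.67


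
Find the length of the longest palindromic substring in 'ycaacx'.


Scanning 'ycaacx' for palindromic substrings.
Substring at positions 1-4: 'caac'.
Check: reverse('caac') = 'caac' -> palindrome confirmed.
Neighbouring characters ('y' / 'x') break symmetry, so it cannot extend further.
No longer palindromic substring exists; longest length = 4

4


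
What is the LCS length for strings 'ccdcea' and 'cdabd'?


DP table for LCS of 'ccdcea' and 'cdabd':
       c  d  a  b  d
    0  0  0  0  0  0
  c 0  1  1  1  1  1
  c 0  1  1  1  1  1
  d 0  1  2  2  2  2
  c 0  1  2  2  2  2
  e 0  1  2  2  2  2
  a 0  1  2  3  3  3
LCS: 'cda'
LCS length = 3

3


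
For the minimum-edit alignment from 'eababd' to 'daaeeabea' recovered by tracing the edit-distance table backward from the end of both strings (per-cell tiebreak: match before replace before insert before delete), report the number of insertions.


Edit distance = 6. Backtracking from cell (6, 9) with preference match > replace > insert > delete,
then listing the resulting alignment 'eababd' -> 'daaeeabea' left to right:
  Step 1: insert 'd' [insertion #1]
  Step 2: replace e->a
  Step 3: keep 'a'
  Step 4: insert 'e' [insertion #2]
  Step 5: replace b->e
  Step 6: keep 'a'
  Step 7: keep 'b'
  Step 8: insert 'e' [insertion #3]
  Step 9: replace d->a
Total insertions: 3

3


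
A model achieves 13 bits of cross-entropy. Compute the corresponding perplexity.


Perplexity formula: PP = 2^H
H = 13
PP = 2^13
PP = 2^13 = 8192

8192


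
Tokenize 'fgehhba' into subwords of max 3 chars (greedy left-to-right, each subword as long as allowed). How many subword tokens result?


'fgehhba' has 7 characters.
Chunking with max size 3:
  Chunk 1: 'fge' (positions 0-2)
  Chunk 2: 'hhb' (positions 3-5)
  Chunk 3: 'a' (positions 6-6)
Total chunks: ceil(7 / 3) = 3

3


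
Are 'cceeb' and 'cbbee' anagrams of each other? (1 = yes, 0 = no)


Sort characters of 'cceeb': 'bccee'
Sort characters of 'cbbee': 'bbcee'
Sorted forms differ -> they are NOT anagrams
Result: 0

0


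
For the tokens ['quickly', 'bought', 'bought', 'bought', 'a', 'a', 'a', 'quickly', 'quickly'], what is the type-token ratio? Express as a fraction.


Tokens: 9
Unique types: ('a', 'bought', 'quickly') = 3
TTR = 3/9
Simplify: divide both by 3 -> 1/3
TTR = 1/3

1/3


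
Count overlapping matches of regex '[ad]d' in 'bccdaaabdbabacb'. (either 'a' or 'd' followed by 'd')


Pattern: [ad]d means either 'a' or 'd' followed by 'd'.
Scanning 'bccdaaabdbabacb' position-by-position:
  Pos 0: window 'bc' -> no
  Pos 1: window 'cc' -> no
  Pos 2: window 'cd' -> no
  Pos 3: window 'da' -> no
  Pos 4: window 'aa' -> no
  Pos 5: window 'aa' -> no
  Pos 6: window 'ab' -> no
  Pos 7: window 'bd' -> no
  Pos 8: window 'db' -> no
  Pos 9: window 'ba' -> no
  Pos 10: window 'ab' -> no
  Pos 11: window 'ba' -> no
  Pos 12: window 'ac' -> no
  Pos 13: window 'cb' -> no
  Pos 14: window 'b' -> no
Total matches: 0

0


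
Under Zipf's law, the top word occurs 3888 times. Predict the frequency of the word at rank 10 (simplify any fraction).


Zipf's law: freq(rank) = f1 / rank
f1 = 3888, rank = 10
freq = 3888 / 10
GCD(3888, 10) = 2
Simplified: 1944/5

1944/5


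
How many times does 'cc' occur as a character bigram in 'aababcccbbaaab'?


Scanning 'aababcccbbaaab' for bigram 'cc':
  Position 0: 'aa' -> no
  Position 1: 'ab' -> no
  Position 2: 'ba' -> no
  Position 3: 'ab' -> no
  Position 4: 'bc' -> no
  Position 5: 'cc' -> MATCH
  Position 6: 'cc' -> MATCH
  Position 7: 'cb' -> no
  Position 8: 'bb' -> no
  Position 9: 'ba' -> no
  Position 10: 'aa' -> no
  Position 11: 'aa' -> no
  Position 12: 'ab' -> no
Total matches: 2

2


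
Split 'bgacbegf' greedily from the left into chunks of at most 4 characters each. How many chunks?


'bgacbegf' has 8 characters.
Chunking with max size 4:
  Chunk 1: 'bgac' (positions 0-3)
  Chunk 2: 'begf' (positions 4-7)
Total chunks: ceil(8 / 4) = 2

2


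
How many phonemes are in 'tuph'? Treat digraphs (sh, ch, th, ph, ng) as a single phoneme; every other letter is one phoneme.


Parsing 'tuph' greedily, digraphs first:
  't' -> consonant phoneme (phonemes so far: 1)
  'u' -> vowel phoneme (phonemes so far: 2)
  'ph' -> digraph (1 consonant phoneme) (phonemes so far: 3)
Total phonemes: 3

3


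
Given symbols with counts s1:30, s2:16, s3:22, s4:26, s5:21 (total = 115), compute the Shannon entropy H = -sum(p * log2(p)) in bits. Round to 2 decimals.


Computing entropy H = -sum(p_i * log2(p_i)):
  s1: p = 30/115 = 0.2609, -p*log2(p) = 0.5057
  s2: p = 16/115 = 0.1391, -p*log2(p) = 0.3959
  s3: p = 22/115 = 0.1913, -p*log2(p) = 0.4565
  s4: p = 26/115 = 0.2261, -p*log2(p) = 0.4850
  s5: p = 21/115 = 0.1826, -p*log2(p) = 0.4480
H = sum of terms = 2.2911
Rounded to 2 decimals: 2.29

2.29


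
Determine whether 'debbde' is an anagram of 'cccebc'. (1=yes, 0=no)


Sort characters of 'debbde': 'bbddee'
Sort characters of 'cccebc': 'bcccce'
Sorted forms differ -> they are NOT anagrams
Result: 0

0


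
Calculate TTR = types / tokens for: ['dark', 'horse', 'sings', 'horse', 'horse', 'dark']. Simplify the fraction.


Tokens: 6
Unique types: ('dark', 'horse', 'sings') = 3
TTR = 3/6
Simplify: divide both by 3 -> 1/2
TTR = 1/2

1/2


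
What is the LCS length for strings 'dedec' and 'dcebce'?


DP table for LCS of 'dedec' and 'dcebce':
       d  c  e  b  c  e
    0  0  0  0  0  0  0
  d 0  1  1  1  1  1  1
  e 0  1  1  2  2  2  2
  d 0  1  1  2  2  2  2
  e 0  1  1  2  2  2  3
  c 0  1  2  2  2  3  3
LCS: 'dee'
LCS length = 3

3


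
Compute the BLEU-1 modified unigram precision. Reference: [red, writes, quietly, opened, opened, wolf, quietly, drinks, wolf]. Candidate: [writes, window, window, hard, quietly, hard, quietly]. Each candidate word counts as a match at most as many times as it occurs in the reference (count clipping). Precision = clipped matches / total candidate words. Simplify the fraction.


Reference word counts: {'drinks': 1, 'opened': 2, 'quietly': 2, 'red': 1, 'wolf': 2, 'writes': 1}
Checking each candidate word (with clipping):
  'writes' -> in reference (ref count 1, used 1/1) -> match (matches: 1)
  'window' -> not in reference -> no match (matches: 1)
  'window' -> not in reference -> no match (matches: 1)
  'hard' -> not in reference -> no match (matches: 1)
  'quietly' -> in reference (ref count 2, used 1/2) -> match (matches: 2)
  'hard' -> not in reference -> no match (matches: 2)
  'quietly' -> in reference (ref count 2, used 2/2) -> match (matches: 3)
Clipped matches: 3, Candidate length: 7
Precision = 3/7

3/7


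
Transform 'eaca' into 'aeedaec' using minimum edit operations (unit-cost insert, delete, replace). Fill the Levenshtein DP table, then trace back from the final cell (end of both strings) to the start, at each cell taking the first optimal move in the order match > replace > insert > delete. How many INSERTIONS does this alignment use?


Edit distance = 5. Backtracking from cell (4, 7) with preference match > replace > insert > delete,
then listing the resulting alignment 'eaca' -> 'aeedaec' left to right:
  Step 1: insert 'a' [insertion #1]
  Step 2: insert 'e' [insertion #2]
  Step 3: keep 'e'
  Step 4: insert 'd' [insertion #3]
  Step 5: keep 'a'
  Step 6: replace c->e
  Step 7: replace a->c
Total insertions: 3

3


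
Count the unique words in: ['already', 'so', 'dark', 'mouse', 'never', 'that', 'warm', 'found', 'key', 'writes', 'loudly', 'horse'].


Listing all tokens and tracking unique types:
  Token 1: 'already' -> NEW (unique so far: 1)
  Token 2: 'so' -> NEW (unique so far: 2)
  Token 3: 'dark' -> NEW (unique so far: 3)
  Token 4: 'mouse' -> NEW (unique so far: 4)
  Token 5: 'never' -> NEW (unique so far: 5)
  Token 6: 'that' -> NEW (unique so far: 6)
  Token 7: 'warm' -> NEW (unique so far: 7)
  Token 8: 'found' -> NEW (unique so far: 8)
  Token 9: 'key' -> NEW (unique so far: 9)
  Token 10: 'writes' -> NEW (unique so far: 10)
  Token 11: 'loudly' -> NEW (unique so far: 11)
  Token 12: 'horse' -> NEW (unique so far: 12)
Unique types: ('already', 'dark', 'found', 'horse', 'key', 'loudly', 'mouse', 'never', 'so', 'that', 'warm', 'writes')
Vocabulary size: 12

12


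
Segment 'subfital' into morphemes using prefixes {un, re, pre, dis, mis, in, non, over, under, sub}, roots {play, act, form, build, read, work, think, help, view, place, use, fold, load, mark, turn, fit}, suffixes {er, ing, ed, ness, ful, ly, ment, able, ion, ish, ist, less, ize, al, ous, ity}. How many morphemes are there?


Segmenting 'subfital' against the inventory:
  'sub' -> prefix (morpheme 1)
  'fit' -> root (morpheme 2)
  'al' -> suffix (morpheme 3)
Total morphemes: 3

3


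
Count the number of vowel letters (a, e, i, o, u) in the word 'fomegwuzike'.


Scanning each character of 'fomegwuzike':
  Position 1: 'f' -> consonant (running count: 0)
  Position 2: 'o' -> vowel (running count: 1)
  Position 3: 'm' -> consonant (running count: 1)
  Position 4: 'e' -> vowel (running count: 2)
  Position 5: 'g' -> consonant (running count: 2)
  Position 6: 'w' -> consonant (running count: 2)
  Position 7: 'u' -> vowel (running count: 3)
  Position 8: 'z' -> consonant (running count: 3)
  Position 9: 'i' -> vowel (running count: 4)
  Position 10: 'k' -> consonant (running count: 4)
  Position 11: 'e' -> vowel (running count: 5)
Total vowels: 5

5


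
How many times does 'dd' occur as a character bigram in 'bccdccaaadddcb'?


Scanning 'bccdccaaadddcb' for bigram 'dd':
  Position 0: 'bc' -> no
  Position 1: 'cc' -> no
  Position 2: 'cd' -> no
  Position 3: 'dc' -> no
  Position 4: 'cc' -> no
  Position 5: 'ca' -> no
  Position 6: 'aa' -> no
  Position 7: 'aa' -> no
  Position 8: 'ad' -> no
  Position 9: 'dd' -> MATCH
  Position 10: 'dd' -> MATCH
  Position 11: 'dc' -> no
  Position 12: 'cb' -> no
Total matches: 2

2


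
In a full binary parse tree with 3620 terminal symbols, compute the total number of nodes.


Leaf nodes (terminals): 3620
Internal nodes = n - 1 = 3620 - 1 = 3619
Total = leaves + internal = 3620 + 3619 = 7239

7239


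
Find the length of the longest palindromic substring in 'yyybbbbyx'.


Scanning 'yyybbbbyx' for palindromic substrings.
Substring at positions 2-7: 'ybbbby'.
Check: reverse('ybbbby') = 'ybbbby' -> palindrome confirmed.
Neighbouring characters ('y' / 'x') break symmetry, so it cannot extend further.
No longer palindromic substring exists; longest length = 6

6


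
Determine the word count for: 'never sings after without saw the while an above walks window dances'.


Counting words by splitting on spaces:
  Word 1: 'never'
  Word 2: 'sings'
  Word 3: 'after'
  Word 4: 'without'
  Word 5: 'saw'
  Word 6: 'the'
  Word 7: 'while'
  Word 8: 'an'
  Word 9: 'above'
  Word 10: 'walks'
  Word 11: 'window'
  Word 12: 'dances'
Total words: 12

12


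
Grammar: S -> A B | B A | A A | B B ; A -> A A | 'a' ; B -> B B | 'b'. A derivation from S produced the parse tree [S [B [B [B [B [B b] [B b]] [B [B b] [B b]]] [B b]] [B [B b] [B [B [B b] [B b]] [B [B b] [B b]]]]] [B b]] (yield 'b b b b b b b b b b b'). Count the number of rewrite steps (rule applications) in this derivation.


Every bracketed nonterminal node [X ...] in the tree is produced by exactly one rule application.
Reading the tree off as a leftmost derivation:
  Step 1: S  =>  B B   (applied S -> B B)
  Step 2: B B  =>  B B B   (applied B -> B B)
  Step 3: B B B  =>  B B B B   (applied B -> B B)
  Step 4: B B B B  =>  B B B B B   (applied B -> B B)
  Step 5: B B B B B  =>  B B B B B B   (applied B -> B B)
  Step 6: B B B B B B  =>  b B B B B B   (applied B -> b)
  Step 7: b B B B B B  =>  b b B B B B   (applied B -> b)
  Step 8: b b B B B B  =>  b b B B B B B   (applied B -> B B)
  Step 9: b b B B B B B  =>  b b b B B B B   (applied B -> b)
  Step 10: b b b B B B B  =>  b b b b B B B   (applied B -> b)
  Step 11: b b b b B B B  =>  b b b b b B B   (applied B -> b)
  Step 12: b b b b b B B  =>  b b b b b B B B   (applied B -> B B)
  Step 13: b b b b b B B B  =>  b b b b b b B B   (applied B -> b)
  Step 14: b b b b b b B B  =>  b b b b b b B B B   (applied B -> B B)
  Step 15: b b b b b b B B B  =>  b b b b b b B B B B   (applied B -> B B)
  Step 16: b b b b b b B B B B  =>  b b b b b b b B B B   (applied B -> b)
  Step 17: b b b b b b b B B B  =>  b b b b b b b b B B   (applied B -> b)
  Step 18: b b b b b b b b B B  =>  b b b b b b b b B B B   (applied B -> B B)
  Step 19: b b b b b b b b B B B  =>  b b b b b b b b b B B   (applied B -> b)
  Step 20: b b b b b b b b b B B  =>  b b b b b b b b b b B   (applied B -> b)
  Step 21: b b b b b b b b b b B  =>  b b b b b b b b b b b   (applied B -> b)
Final yield: b b b b b b b b b b b
Total rewrite steps: 21

21


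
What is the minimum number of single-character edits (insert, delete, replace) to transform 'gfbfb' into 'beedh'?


Building DP table for s1='gfbfb' (len 5) and s2='beedh' (len 5):
       b  e  e  d  h
    0  1  2  3  4  5
  g 1  1  2  3  4  5
  f 2  2  2  3  4  5
  b 3  2  3  3  4  5
  f 4  3  3  4  4  5
  b 5  4  4  4  5  5
Edit distance = dp[5][5] = 5

5


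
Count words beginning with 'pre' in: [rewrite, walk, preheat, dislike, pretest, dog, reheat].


Checking each word for prefix 'pre':
  'rewrite' -> no (count: 0)
  'walk' -> no (count: 0)
  'preheat' -> YES, starts with 'pre' (count: 1)
  'dislike' -> no (count: 1)
  'pretest' -> YES, starts with 'pre' (count: 2)
  'dog' -> no (count: 2)
  'reheat' -> no (count: 2)
Total with prefix 'pre': 2

2


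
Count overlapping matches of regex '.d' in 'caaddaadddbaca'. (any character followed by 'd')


Pattern: .d means any character followed by 'd'.
Scanning 'caaddaadddbaca' position-by-position:
  Pos 0: window 'ca' -> no
  Pos 1: window 'aa' -> no
  Pos 2: window 'ad' -> MATCH
  Pos 3: window 'dd' -> MATCH
  Pos 4: window 'da' -> no
  Pos 5: window 'aa' -> no
  Pos 6: window 'ad' -> MATCH
  Pos 7: window 'dd' -> MATCH
  Pos 8: window 'dd' -> MATCH
  Pos 9: window 'db' -> no
  Pos 10: window 'ba' -> no
  Pos 11: window 'ac' -> no
  Pos 12: window 'ca' -> no
  Pos 13: window 'a' -> no
Total matches: 5

5


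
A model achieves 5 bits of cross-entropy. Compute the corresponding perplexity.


Perplexity formula: PP = 2^H
H = 5
PP = 2^5
Steps: 2^1 = 2, 2^2 = 4, 2^3 = 8, 2^4 = 16, 2^5 = 32
PP = 32

32


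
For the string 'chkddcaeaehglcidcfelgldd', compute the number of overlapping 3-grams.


String 'chkddcaeaehglcidcfelgldd' has length L = 24.
Number of overlapping n-grams = L - n + 1
Substituting: 24 - 3 + 1 = 22

22


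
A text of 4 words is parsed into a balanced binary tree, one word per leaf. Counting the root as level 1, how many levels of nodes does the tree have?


In a balanced binary tree with n leaves the deepest leaf is ceil(log2(n)) edges below the root,
so counting node levels inclusive of root and leaves gives ceil(log2(n)) + 1 levels.
log2(4) = 2.0000
ceil(2.0000) = 2
levels = 2 + 1 = 3

3


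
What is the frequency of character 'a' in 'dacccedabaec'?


Scanning 'dacccedabaec' for 'a':
  Position 1: 'a' -> MATCH (count: 1)
  Position 7: 'a' -> MATCH (count: 2)
  Position 9: 'a' -> MATCH (count: 3)
Total occurrences of 'a': 3

3


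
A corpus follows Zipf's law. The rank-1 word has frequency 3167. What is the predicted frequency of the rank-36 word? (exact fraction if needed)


Zipf's law: freq(rank) = f1 / rank
f1 = 3167, rank = 36
freq = 3167 / 36
GCD(3167, 36) = 1
Simplified: 3167/36

3167/36


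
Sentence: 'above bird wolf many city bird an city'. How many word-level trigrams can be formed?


Word trigrams from [8] words:
  Trigram 1: (above bird wolf)
  Trigram 2: (bird wolf many)
  Trigram 3: (wolf many city)
  Trigram 4: (many city bird)
  Trigram 5: (city bird an)
  Trigram 6: (bird an city)
Total word trigrams: 8 - 2 = 6

6


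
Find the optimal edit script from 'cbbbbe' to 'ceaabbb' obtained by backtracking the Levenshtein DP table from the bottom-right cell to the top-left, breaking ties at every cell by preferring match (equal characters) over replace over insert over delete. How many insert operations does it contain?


Edit distance = 4. Backtracking from cell (6, 7) with preference match > replace > insert > delete,
then listing the resulting alignment 'cbbbbe' -> 'ceaabbb' left to right:
  Step 1: keep 'c'
  Step 2: insert 'e' [insertion #1]
  Step 3: replace b->a
  Step 4: replace b->a
  Step 5: keep 'b'
  Step 6: keep 'b'
  Step 7: replace e->b
Total insertions: 1

1


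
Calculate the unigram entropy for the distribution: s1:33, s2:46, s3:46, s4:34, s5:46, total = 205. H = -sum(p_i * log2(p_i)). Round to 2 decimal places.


Computing entropy H = -sum(p_i * log2(p_i)):
  s1: p = 33/205 = 0.1610, -p*log2(p) = 0.4242
  s2: p = 46/205 = 0.2244, -p*log2(p) = 0.4838
  s3: p = 46/205 = 0.2244, -p*log2(p) = 0.4838
  s4: p = 34/205 = 0.1659, -p*log2(p) = 0.4299
  s5: p = 46/205 = 0.2244, -p*log2(p) = 0.4838
H = sum of terms = 2.3055
Rounded to 2 decimals: 2.31

2.31


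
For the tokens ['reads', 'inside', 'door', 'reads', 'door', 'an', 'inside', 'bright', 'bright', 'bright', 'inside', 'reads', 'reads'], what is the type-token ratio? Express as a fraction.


Tokens: 13
Unique types: ('an', 'bright', 'door', 'inside', 'reads') = 5
TTR = 5/13
Already in lowest terms.

5/13


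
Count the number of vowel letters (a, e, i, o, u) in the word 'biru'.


Scanning each character of 'biru':
  Position 1: 'b' -> consonant (running count: 0)
  Position 2: 'i' -> vowel (running count: 1)
  Position 3: 'r' -> consonant (running count: 1)
  Position 4: 'u' -> vowel (running count: 2)
Total vowels: 2

2


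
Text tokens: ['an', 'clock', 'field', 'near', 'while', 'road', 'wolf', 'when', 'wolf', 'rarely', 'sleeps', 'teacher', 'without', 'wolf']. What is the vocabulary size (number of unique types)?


Listing all tokens and tracking unique types:
  Token 1: 'an' -> NEW (unique so far: 1)
  Token 2: 'clock' -> NEW (unique so far: 2)
  Token 3: 'field' -> NEW (unique so far: 3)
  Token 4: 'near' -> NEW (unique so far: 4)
  Token 5: 'while' -> NEW (unique so far: 5)
  Token 6: 'road' -> NEW (unique so far: 6)
  Token 7: 'wolf' -> NEW (unique so far: 7)
  Token 8: 'when' -> NEW (unique so far: 8)
  Token 9: 'wolf' -> duplicate (unique so far: 8)
  Token 10: 'rarely' -> NEW (unique so far: 9)
  Token 11: 'sleeps' -> NEW (unique so far: 10)
  Token 12: 'teacher' -> NEW (unique so far: 11)
  Token 13: 'without' -> NEW (unique so far: 12)
  Token 14: 'wolf' -> duplicate (unique so far: 12)
Unique types: ('an', 'clock', 'field', 'near', 'rarely', 'road', 'sleeps', 'teacher', 'when', 'while', 'without', 'wolf')
Vocabulary size: 12

12


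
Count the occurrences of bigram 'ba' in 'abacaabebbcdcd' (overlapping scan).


Scanning 'abacaabebbcdcd' for bigram 'ba':
  Position 0: 'ab' -> no
  Position 1: 'ba' -> MATCH
  Position 2: 'ac' -> no
  Position 3: 'ca' -> no
  Position 4: 'aa' -> no
  Position 5: 'ab' -> no
  Position 6: 'be' -> no
  Position 7: 'eb' -> no
  Position 8: 'bb' -> no
  Position 9: 'bc' -> no
  Position 10: 'cd' -> no
  Position 11: 'dc' -> no
  Position 12: 'cd' -> no
Total matches: 1

1


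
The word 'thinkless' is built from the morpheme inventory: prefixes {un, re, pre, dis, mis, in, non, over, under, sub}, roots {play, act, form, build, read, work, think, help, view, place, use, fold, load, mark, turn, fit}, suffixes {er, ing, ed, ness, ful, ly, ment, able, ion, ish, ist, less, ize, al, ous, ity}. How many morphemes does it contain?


Segmenting 'thinkless' against the inventory:
  'think' -> root (morpheme 1)
  'less' -> suffix (morpheme 2)
Total morphemes: 2

2


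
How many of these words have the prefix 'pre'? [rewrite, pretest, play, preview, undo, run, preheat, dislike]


Checking each word for prefix 'pre':
  'rewrite' -> no (count: 0)
  'pretest' -> YES, starts with 'pre' (count: 1)
  'play' -> no (count: 1)
  'preview' -> YES, starts with 'pre' (count: 2)
  'undo' -> no (count: 2)
  'run' -> no (count: 2)
  'preheat' -> YES, starts with 'pre' (count: 3)
  'dislike' -> no (count: 3)
Total with prefix 'pre': 3

3


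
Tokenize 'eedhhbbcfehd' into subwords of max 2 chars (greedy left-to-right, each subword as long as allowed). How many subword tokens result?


'eedhhbbcfehd' has 12 characters.
Chunking with max size 2:
  Chunk 1: 'ee' (positions 0-1)
  Chunk 2: 'dh' (positions 2-3)
  Chunk 3: 'hb' (positions 4-5)
  Chunk 4: 'bc' (positions 6-7)
  Chunk 5: 'fe' (positions 8-9)
  Chunk 6: 'hd' (positions 10-11)
Total chunks: ceil(12 / 2) = 6

6


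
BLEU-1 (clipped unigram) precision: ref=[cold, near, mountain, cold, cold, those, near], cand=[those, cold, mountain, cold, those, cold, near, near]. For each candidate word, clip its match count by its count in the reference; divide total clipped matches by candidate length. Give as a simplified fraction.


Reference word counts: {'cold': 3, 'mountain': 1, 'near': 2, 'those': 1}
Checking each candidate word (with clipping):
  'those' -> in reference (ref count 1, used 1/1) -> match (matches: 1)
  'cold' -> in reference (ref count 3, used 1/3) -> match (matches: 2)
  'mountain' -> in reference (ref count 1, used 1/1) -> match (matches: 3)
  'cold' -> in reference (ref count 3, used 2/3) -> match (matches: 4)
  'those' -> ref count 1 already used up (1/1) -> clipped, no match (matches: 4)
  'cold' -> in reference (ref count 3, used 3/3) -> match (matches: 5)
  'near' -> in reference (ref count 2, used 1/2) -> match (matches: 6)
  'near' -> in reference (ref count 2, used 2/2) -> match (matches: 7)
Clipped matches: 7, Candidate length: 8
Precision = 7/8

7/8


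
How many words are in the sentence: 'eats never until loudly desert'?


Counting words by splitting on spaces:
  Word 1: 'eats'
  Word 2: 'never'
  Word 3: 'until'
  Word 4: 'loudly'
  Word 5: 'desert'
Total words: 5

5


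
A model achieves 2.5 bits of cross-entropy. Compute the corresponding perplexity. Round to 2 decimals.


Perplexity formula: PP = 2^H
H = 2.5
PP = 2^2.5
Decompose: 2^2.5 = 2^2 * 2^0.5 = 2^2 * sqrt(2)
2^2 = 4, sqrt(2) ~ 1.4142136
PP ~ 4 * 1.4142136 = 5.6568544
Rounded to 2 decimals: 5.66

5.66


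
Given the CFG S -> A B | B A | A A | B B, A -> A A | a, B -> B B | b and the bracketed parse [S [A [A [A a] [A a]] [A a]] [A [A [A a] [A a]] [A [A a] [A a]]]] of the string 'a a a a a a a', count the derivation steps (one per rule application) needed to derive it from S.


Every bracketed nonterminal node [X ...] in the tree is produced by exactly one rule application.
Reading the tree off as a leftmost derivation:
  Step 1: S  =>  A A   (applied S -> A A)
  Step 2: A A  =>  A A A   (applied A -> A A)
  Step 3: A A A  =>  A A A A   (applied A -> A A)
  Step 4: A A A A  =>  a A A A   (applied A -> a)
  Step 5: a A A A  =>  a a A A   (applied A -> a)
  Step 6: a a A A  =>  a a a A   (applied A -> a)
  Step 7: a a a A  =>  a a a A A   (applied A -> A A)
  Step 8: a a a A A  =>  a a a A A A   (applied A -> A A)
  Step 9: a a a A A A  =>  a a a a A A   (applied A -> a)
  Step 10: a a a a A A  =>  a a a a a A   (applied A -> a)
  Step 11: a a a a a A  =>  a a a a a A A   (applied A -> A A)
  Step 12: a a a a a A A  =>  a a a a a a A   (applied A -> a)
  Step 13: a a a a a a A  =>  a a a a a a a   (applied A -> a)
Final yield: a a a a a a a
Total rewrite steps: 13

13


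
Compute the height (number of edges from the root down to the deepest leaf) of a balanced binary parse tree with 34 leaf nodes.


In a balanced binary tree with n leaves the deepest leaf is ceil(log2(n)) edges below the root.
log2(34) = 5.0875
ceil(5.0875) = 6
height (edges) = 6

6


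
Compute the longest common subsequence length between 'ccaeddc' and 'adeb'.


DP table for LCS of 'ccaeddc' and 'adeb':
       a  d  e  b
    0  0  0  0  0
  c 0  0  0  0  0
  c 0  0  0  0  0
  a 0  1  1  1  1
  e 0  1  1  2  2
  d 0  1  2  2  2
  d 0  1  2  2  2
  c 0  1  2  2  2
LCS: 'ae'
LCS length = 2

2


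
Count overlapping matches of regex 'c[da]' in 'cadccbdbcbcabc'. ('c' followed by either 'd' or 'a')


Pattern: c[da] means 'c' followed by either 'd' or 'a'.
Scanning 'cadccbdbcbcabc' position-by-position:
  Pos 0: window 'ca' -> MATCH
  Pos 1: window 'ad' -> no
  Pos 2: window 'dc' -> no
  Pos 3: window 'cc' -> no
  Pos 4: window 'cb' -> no
  Pos 5: window 'bd' -> no
  Pos 6: window 'db' -> no
  Pos 7: window 'bc' -> no
  Pos 8: window 'cb' -> no
  Pos 9: window 'bc' -> no
  Pos 10: window 'ca' -> MATCH
  Pos 11: window 'ab' -> no
  Pos 12: window 'bc' -> no
  Pos 13: window 'c' -> no
Total matches: 2

2


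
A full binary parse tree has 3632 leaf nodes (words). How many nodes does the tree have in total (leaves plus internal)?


Leaf nodes (terminals): 3632
Internal nodes = n - 1 = 3632 - 1 = 3631
Total = leaves + internal = 3632 + 3631 = 7263

7263


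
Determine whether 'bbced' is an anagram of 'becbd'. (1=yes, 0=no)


Sort characters of 'bbced': 'bbcde'
Sort characters of 'becbd': 'bbcde'
Sorted forms match -> they ARE anagrams
Result: 1

1


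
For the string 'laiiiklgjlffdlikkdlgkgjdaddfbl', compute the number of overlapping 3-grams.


String 'laiiiklgjlffdlikkdlgkgjdaddfbl' has length L = 30.
Number of overlapping n-grams = L - n + 1
Substituting: 30 - 3 + 1 = 28

28


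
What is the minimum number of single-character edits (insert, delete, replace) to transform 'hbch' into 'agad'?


Building DP table for s1='hbch' (len 4) and s2='agad' (len 4):
       a  g  a  d
    0  1  2  3  4
  h 1  1  2  3  4
  b 2  2  2  3  4
  c 3  3  3  3  4
  h 4  4  4  4  4
Edit distance = dp[4][4] = 4

4


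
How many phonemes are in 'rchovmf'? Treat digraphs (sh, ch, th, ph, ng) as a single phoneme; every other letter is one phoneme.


Parsing 'rchovmf' greedily, digraphs first:
  'r' -> consonant phoneme (phonemes so far: 1)
  'ch' -> digraph (1 consonant phoneme) (phonemes so far: 2)
  'o' -> vowel phoneme (phonemes so far: 3)
  'v' -> consonant phoneme (phonemes so far: 4)
  'm' -> consonant phoneme (phonemes so far: 5)
  'f' -> consonant phoneme (phonemes so far: 6)
Total phonemes: 6

6


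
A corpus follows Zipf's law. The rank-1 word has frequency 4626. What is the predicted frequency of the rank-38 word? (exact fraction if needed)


Zipf's law: freq(rank) = f1 / rank
f1 = 4626, rank = 38
freq = 4626 / 38
GCD(4626, 38) = 2
Simplified: 2313/19

2313/19


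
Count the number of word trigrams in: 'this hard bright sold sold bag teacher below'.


Word trigrams from [8] words:
  Trigram 1: (this hard bright)
  Trigram 2: (hard bright sold)
  Trigram 3: (bright sold sold)
  Trigram 4: (sold sold bag)
  Trigram 5: (sold bag teacher)
  Trigram 6: (bag teacher below)
Total word trigrams: 8 - 2 = 6

6


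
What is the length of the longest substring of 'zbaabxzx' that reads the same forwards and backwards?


Scanning 'zbaabxzx' for palindromic substrings.
Substring at positions 1-4: 'baab'.
Check: reverse('baab') = 'baab' -> palindrome confirmed.
Neighbouring characters ('z' / 'x') break symmetry, so it cannot extend further.
No longer palindromic substring exists; longest length = 4

4


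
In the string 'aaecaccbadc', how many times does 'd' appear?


Scanning 'aaecaccbadc' for 'd':
  Position 9: 'd' -> MATCH (count: 1)
Total occurrences of 'd': 1

1


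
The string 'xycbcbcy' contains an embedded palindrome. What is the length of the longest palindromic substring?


Scanning 'xycbcbcy' for palindromic substrings.
Substring at positions 1-7: 'ycbcbcy'.
Check: reverse('ycbcbcy') = 'ycbcbcy' -> palindrome confirmed.
Neighbouring characters ('x' / '-') break symmetry, so it cannot extend further.
No longer palindromic substring exists; longest length = 7

7
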